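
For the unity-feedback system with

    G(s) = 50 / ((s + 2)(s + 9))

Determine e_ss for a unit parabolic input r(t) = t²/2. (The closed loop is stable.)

e_ss = ∞

G(s) has no poles at the origin.
This is a Type 0 system; Ka = lim_{s→0} s^2·G(s) = 0, so the steady-state error for a parabola input is infinite.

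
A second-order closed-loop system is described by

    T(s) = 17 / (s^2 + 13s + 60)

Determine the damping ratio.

ζ ≈ 0.8391

Compare the denominator to the standard form s^2 + 2ζωₙs + ωₙ².
ωₙ² = 60, so ωₙ = √60 ≈ 7.746 rad/s.
2ζωₙ = 13, so ζ = 13/(2·√60) ≈ 0.8391.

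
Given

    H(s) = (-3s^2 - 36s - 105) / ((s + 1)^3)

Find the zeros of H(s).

s = -7, -5

Set the numerator to zero: -3s^2 - 36s - 105 = 0, i.e. -3·(s^2 + 12s + 35) = 0.
Factoring: (s + 7)(s + 5) = 0.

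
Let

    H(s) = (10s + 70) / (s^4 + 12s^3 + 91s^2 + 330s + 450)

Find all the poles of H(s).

s = -3 ± 6j, -3 ± j

The poles are the roots of the denominator s^4 + 12s^3 + 91s^2 + 330s + 450 = 0.
No real roots exist; factor into two real quadratics: (s^2 + 6s + 45)(s^2 + 6s + 10) = 0.
Each quadratic gives a conjugate pair via the quadratic formula.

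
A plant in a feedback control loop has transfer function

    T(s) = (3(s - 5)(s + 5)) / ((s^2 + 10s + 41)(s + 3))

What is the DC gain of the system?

T(0) = -25/41 ≈ -0.6098

At s = 0 each factor (s + a) contributes a and each (s^2 + bs + c) contributes c.
T(0) = 3·(-5) · (5) / ((41) · (3)) = -75/123 = -25/41.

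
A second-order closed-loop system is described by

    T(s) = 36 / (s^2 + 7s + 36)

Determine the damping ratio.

ζ ≈ 0.5833

Compare the denominator to the standard form s^2 + 2ζωₙs + ωₙ².
ωₙ² = 36, so ωₙ = 6 rad/s.
2ζωₙ = 7, so ζ = 7/(2·6) ≈ 0.5833.
With ζ = 0.5833 the response is underdamped.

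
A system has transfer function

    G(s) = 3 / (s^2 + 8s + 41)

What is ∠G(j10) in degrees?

∠G(j10) ≈ -126.4°

At s = j10: numerator = 3, denominator = -59 + j80.
∠G = ∠num − ∠den = 0° − (126.41°) = -126.4°.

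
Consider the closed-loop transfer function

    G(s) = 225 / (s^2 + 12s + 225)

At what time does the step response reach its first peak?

Comparing s^2 + 12s + 225 to s^2 + 2ζωₙs + ωₙ²: ωₙ = 15 rad/s and ζ = 12/(2·15) = 0.4.
ζωₙ = 12/2 = 6, so ω_d = ωₙ√(1−ζ²) = √(ωₙ² − (ζωₙ)²) = √(225 − 6²) = √189 ≈ 13.75 rad/s.
t_p = π/ω_d = π/13.75 ≈ 0.2285 s.

t_p ≈ 0.2285 s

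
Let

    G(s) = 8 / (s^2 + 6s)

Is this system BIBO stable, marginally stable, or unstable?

marginally stable

The denominator s^2 + 6s factors as s(s + 6), giving poles at s = 0, -6.
Since the simple pole(s) at s = 0 lie on the jω-axis with none in the right half-plane, the system is marginally stable.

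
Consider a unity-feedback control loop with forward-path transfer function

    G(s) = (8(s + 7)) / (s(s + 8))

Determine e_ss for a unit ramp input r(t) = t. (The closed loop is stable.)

G(s) has one pole at the origin.
This is a Type 1 system. Kv = lim_{s→0} s·G(s) = 56/8 = 7.
e_ss = 1/Kv = 1/(7) = 1/7 ≈ 0.1429.

e_ss = 0.1429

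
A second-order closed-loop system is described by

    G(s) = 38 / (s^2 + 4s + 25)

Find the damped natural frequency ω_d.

ω_d ≈ 4.583 rad/s

Comparing s^2 + 4s + 25 to s^2 + 2ζωₙs + ωₙ²: ωₙ = 5 rad/s and ζ = 4/(2·5) = 0.4.
ζωₙ = 4/2 = 2, so ω_d = ωₙ√(1−ζ²) = √(ωₙ² − (ζωₙ)²) = √(25 − 2²) = √21 ≈ 4.583 rad/s.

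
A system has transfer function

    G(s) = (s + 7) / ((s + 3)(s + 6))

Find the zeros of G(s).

s = -7

Set the numerator to zero: s + 7 = 0.
So s = -7.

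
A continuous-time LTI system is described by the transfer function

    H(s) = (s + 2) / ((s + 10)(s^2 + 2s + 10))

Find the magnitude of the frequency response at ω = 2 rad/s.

|H(j2)| ≈ 0.03846

Substitute s = j2: numerator = 2 + j2, denominator = 52 + j52.
|H(j2)| = |2 + j2| / |52 + j52| = 2.8284 / 73.539 ≈ 0.03846.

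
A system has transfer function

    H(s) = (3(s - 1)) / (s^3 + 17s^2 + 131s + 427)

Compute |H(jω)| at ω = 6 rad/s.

|H(j6)| ≈ 0.03045

Substitute s = j6: numerator = -3 + j18, denominator = -185 + j570.
|H(j6)| = |-3 + j18| / |-185 + j570| = 18.248 / 599.27 ≈ 0.03045.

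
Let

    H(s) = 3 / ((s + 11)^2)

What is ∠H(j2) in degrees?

∠H(j2) ≈ -20.61°

At s = j2: numerator = 3, denominator = 117 + j44.
∠H = ∠num − ∠den = 0° − (20.610°) = -20.61°.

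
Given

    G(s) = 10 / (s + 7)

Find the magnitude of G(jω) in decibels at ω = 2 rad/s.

Substitute s = j2: numerator = 10, denominator = 7 + j2.
|G(j2)| = |10| / |7 + j2| = 10 / 7.2801 ≈ 1.374.
In decibels: 20·log₁₀(1.374) ≈ 2.76 dB.

|G(j2)|_dB ≈ 2.76 dB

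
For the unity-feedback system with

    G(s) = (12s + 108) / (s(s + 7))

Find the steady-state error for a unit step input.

G(s) has one pole at the origin.
This is a Type 1 system; for a step input the steady-state error is zero.

e_ss = 0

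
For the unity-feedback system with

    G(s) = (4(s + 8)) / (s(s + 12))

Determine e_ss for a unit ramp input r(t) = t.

e_ss = 0.3750

G(s) has one pole at the origin.
This is a Type 1 system. Kv = lim_{s→0} s·G(s) = 32/12 = 8/3.
e_ss = 1/Kv = 1/(8/3) = 3/8 ≈ 0.3750.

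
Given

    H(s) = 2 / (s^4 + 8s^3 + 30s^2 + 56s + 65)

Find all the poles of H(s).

The poles are the roots of the denominator s^4 + 8s^3 + 30s^2 + 56s + 65 = 0.
No real roots exist; factor into two real quadratics: (s^2 + 6s + 13)(s^2 + 2s + 5) = 0.
Each quadratic gives a conjugate pair via the quadratic formula.

s = -3 + 2j, -3 - 2j, -1 + 2j, -1 - 2j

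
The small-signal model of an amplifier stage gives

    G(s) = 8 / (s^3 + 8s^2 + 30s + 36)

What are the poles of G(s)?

The poles are the roots of the denominator s^3 + 8s^2 + 30s + 36 = 0.
Trying s = -2: the polynomial evaluates to 0, so (s + 2) is a factor.
Dividing out leaves s^2 + 6s + 18 = 0.
The quadratic formula then gives s = -3 ± 3j.

s = -3 + 3j, -3 - 3j, -2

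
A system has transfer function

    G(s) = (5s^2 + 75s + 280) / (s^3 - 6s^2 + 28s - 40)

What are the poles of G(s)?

s = 2 ± 4j, 2

The poles are the roots of the denominator s^3 - 6s^2 + 28s - 40 = 0.
Trying s = 2: the polynomial evaluates to 0, so (s - 2) is a factor.
Dividing out leaves s^2 - 4s + 20 = 0.
The quadratic formula then gives s = 2 ± 4j.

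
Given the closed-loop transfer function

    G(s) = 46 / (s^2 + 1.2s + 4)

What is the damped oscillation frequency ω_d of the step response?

ω_d ≈ 1.908 rad/s

Comparing s^2 + 1.2s + 4 to s^2 + 2ζωₙs + ωₙ²: ωₙ = 2 rad/s and ζ = 1.2/(2·2) = 0.3.
ζωₙ = 1.2/2 = 0.6, so ω_d = ωₙ√(1−ζ²) = √(ωₙ² − (ζωₙ)²) = √(4 − 0.6²) = √3.64 ≈ 1.908 rad/s.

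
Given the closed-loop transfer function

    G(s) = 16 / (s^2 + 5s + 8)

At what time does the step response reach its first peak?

Comparing s^2 + 5s + 8 to s^2 + 2ζωₙs + ωₙ²: ωₙ = √8 ≈ 2.828 rad/s and ζ = 5/(2·√8) ≈ 0.8839.
ζωₙ = 5/2 = 2.5, so ω_d = ωₙ√(1−ζ²) = √(ωₙ² − (ζωₙ)²) = √(8 − 2.5²) = √1.75 ≈ 1.323 rad/s.
t_p = π/ω_d = π/1.323 ≈ 2.375 s.

t_p ≈ 2.375 s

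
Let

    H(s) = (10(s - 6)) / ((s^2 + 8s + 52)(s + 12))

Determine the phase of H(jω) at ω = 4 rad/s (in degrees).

At s = j4: numerator = -60 + j40, denominator = 304 + j528.
∠H = ∠num − ∠den = 146.31° − (60.068°) = 86.24°.

∠H(j4) ≈ 86.24°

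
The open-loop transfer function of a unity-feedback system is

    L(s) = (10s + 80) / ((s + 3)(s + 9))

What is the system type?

Type 0

The denominator has no factor of s at the origin — no free integrator — so this is a Type 0 system.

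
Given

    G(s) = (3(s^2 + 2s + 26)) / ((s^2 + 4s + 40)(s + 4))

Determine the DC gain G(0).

G(0) = 39/80 ≈ 0.4875

At s = 0 each factor (s + a) contributes a and each (s^2 + bs + c) contributes c.
G(0) = 3·(26) / ((40) · (4)) = 78/160 = 39/80.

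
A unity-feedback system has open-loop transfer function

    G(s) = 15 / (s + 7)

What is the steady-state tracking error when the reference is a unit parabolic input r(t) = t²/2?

e_ss = ∞

G(s) has no poles at the origin.
This is a Type 0 system; Ka = lim_{s→0} s^2·G(s) = 0, so the steady-state error for a parabola input is infinite.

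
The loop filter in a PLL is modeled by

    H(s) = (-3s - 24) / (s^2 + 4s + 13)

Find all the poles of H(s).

The poles are the roots of the denominator s^2 + 4s + 13 = 0.
Using the quadratic formula: s = (-4 ± √(-36))/2 = -2 ± 3j.

s = -2 ± 3j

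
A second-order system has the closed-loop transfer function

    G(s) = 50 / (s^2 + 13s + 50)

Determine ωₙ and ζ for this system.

ωₙ ≈ 7.071 rad/s, ζ ≈ 0.9192

Compare the denominator to the standard form s^2 + 2ζωₙs + ωₙ².
ωₙ² = 50, so ωₙ = √50 ≈ 7.071 rad/s.
2ζωₙ = 13, so ζ = 13/(2·√50) ≈ 0.9192.
With ζ = 0.9192 the response is underdamped.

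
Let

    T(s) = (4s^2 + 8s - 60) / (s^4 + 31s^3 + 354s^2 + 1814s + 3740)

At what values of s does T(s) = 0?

Set the numerator to zero: 4s^2 + 8s - 60 = 0, i.e. 4·(s^2 + 2s - 15) = 0.
Factoring: (s + 5)(s - 3) = 0.

s = -5, 3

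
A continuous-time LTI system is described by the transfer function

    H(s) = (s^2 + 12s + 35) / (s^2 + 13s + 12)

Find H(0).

Set s = 0: H(0) = (35) / (12) = 35/12.

H(0) = 35/12 ≈ 2.917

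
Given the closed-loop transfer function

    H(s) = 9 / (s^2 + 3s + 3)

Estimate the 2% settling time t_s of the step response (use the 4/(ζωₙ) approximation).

Comparing s^2 + 3s + 3 to s^2 + 2ζωₙs + ωₙ²: ωₙ = √3 ≈ 1.732 rad/s and ζ = 3/(2·√3) ≈ 0.8660.
ζωₙ = 3/2 = 1.5, so t_s ≈ 4/(ζωₙ) = 4/1.5 ≈ 2.667 s.

t_s ≈ 2.667 s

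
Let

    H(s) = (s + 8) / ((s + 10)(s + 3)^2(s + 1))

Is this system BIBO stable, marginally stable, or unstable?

stable

The poles can be read from the denominator factors: s = -10, -3, -1, -3.
Since all poles lie strictly in the left half-plane, the system is stable.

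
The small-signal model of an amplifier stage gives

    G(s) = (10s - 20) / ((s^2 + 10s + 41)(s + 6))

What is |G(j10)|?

|G(j10)| ≈ 0.07532

Substitute s = j10: numerator = -20 + j100, denominator = -1354 + j10.
|G(j10)| = |-20 + j100| / |-1354 + j10| = 101.98 / 1354.0 ≈ 0.07532.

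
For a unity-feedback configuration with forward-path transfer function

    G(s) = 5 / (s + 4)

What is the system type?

The denominator has no factor of s at the origin — no free integrator — so this is a Type 0 system.

Type 0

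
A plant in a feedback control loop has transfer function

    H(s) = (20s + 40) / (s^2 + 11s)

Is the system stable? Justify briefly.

The denominator s^2 + 11s factors as s(s + 11), giving poles at s = 0, -11.
Since the simple pole(s) at s = 0 lie on the jω-axis with none in the right half-plane, the system is marginally stable.

marginally stable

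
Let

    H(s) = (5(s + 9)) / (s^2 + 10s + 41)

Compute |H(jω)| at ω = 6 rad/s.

Substitute s = j6: numerator = 45 + j30, denominator = 5 + j60.
|H(j6)| = |45 + j30| / |5 + j60| = 54.083 / 60.208 ≈ 0.8983.

|H(j6)| ≈ 0.8983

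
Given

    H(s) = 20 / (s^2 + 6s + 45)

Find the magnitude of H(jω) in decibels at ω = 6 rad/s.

Substitute s = j6: numerator = 20, denominator = 9 + j36.
|H(j6)| = |20| / |9 + j36| = 20 / 37.108 ≈ 0.5390.
In decibels: 20·log₁₀(0.5390) ≈ -5.37 dB.

|H(j6)|_dB ≈ -5.37 dB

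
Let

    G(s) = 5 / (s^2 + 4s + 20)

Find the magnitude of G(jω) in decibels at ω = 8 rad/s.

|G(j8)|_dB ≈ -20.7 dB

Substitute s = j8: numerator = 5, denominator = -44 + j32.
|G(j8)| = |5| / |-44 + j32| = 5 / 54.406 ≈ 0.09190.
In decibels: 20·log₁₀(0.09190) ≈ -20.7 dB.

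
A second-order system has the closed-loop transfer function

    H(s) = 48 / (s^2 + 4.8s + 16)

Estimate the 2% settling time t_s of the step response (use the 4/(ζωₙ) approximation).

t_s ≈ 1.667 s

Comparing s^2 + 4.8s + 16 to s^2 + 2ζωₙs + ωₙ²: ωₙ = 4 rad/s and ζ = 4.8/(2·4) = 0.6.
ζωₙ = 4.8/2 = 2.4, so t_s ≈ 4/(ζωₙ) = 4/2.4 ≈ 1.667 s.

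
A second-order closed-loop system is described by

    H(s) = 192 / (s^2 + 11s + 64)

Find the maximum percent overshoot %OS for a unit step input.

Comparing s^2 + 11s + 64 to s^2 + 2ζωₙs + ωₙ²: ωₙ = 8 rad/s and ζ = 11/(2·8) = 0.6875.
%OS = 100·exp(−πζ/√(1−ζ²)) = 100·exp(−π·0.6875/√(1−0.6875²)) ≈ 5.11%.

%OS ≈ 5.11%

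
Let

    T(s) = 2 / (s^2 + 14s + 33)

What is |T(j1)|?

Substitute s = j1: numerator = 2, denominator = 32 + j14.
|T(j1)| = |2| / |32 + j14| = 2 / 34.928 ≈ 0.05726.

|T(j1)| ≈ 0.05726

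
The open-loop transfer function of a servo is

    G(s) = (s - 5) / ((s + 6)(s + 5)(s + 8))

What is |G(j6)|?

Substitute s = j6: numerator = -5 + j6, denominator = -444 + j492.
|G(j6)| = |-5 + j6| / |-444 + j492| = 7.8102 / 662.72 ≈ 0.01179.

|G(j6)| ≈ 0.01179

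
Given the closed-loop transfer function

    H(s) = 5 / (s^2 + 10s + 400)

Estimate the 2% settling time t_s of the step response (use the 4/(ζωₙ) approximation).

Comparing s^2 + 10s + 400 to s^2 + 2ζωₙs + ωₙ²: ωₙ = 20 rad/s and ζ = 10/(2·20) = 0.25.
ζωₙ = 10/2 = 5, so t_s ≈ 4/(ζωₙ) = 4/5 = 0.8000 s.

t_s ≈ 0.8000 s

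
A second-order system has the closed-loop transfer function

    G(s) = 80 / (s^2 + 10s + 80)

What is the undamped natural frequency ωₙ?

Compare the denominator to the standard form s^2 + 2ζωₙs + ωₙ².
ωₙ² = 80, so ωₙ = √80 ≈ 8.944 rad/s.

ωₙ ≈ 8.944 rad/s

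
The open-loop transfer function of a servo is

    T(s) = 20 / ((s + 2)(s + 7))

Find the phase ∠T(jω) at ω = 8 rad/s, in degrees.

∠T(j8) ≈ -124.8°

At s = j8: numerator = 20, denominator = -50 + j72.
∠T = ∠num − ∠den = 0° − (124.78°) = -124.8°.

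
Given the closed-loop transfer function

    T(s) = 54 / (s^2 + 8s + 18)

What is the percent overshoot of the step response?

%OS ≈ 0.0138%

Comparing s^2 + 8s + 18 to s^2 + 2ζωₙs + ωₙ²: ωₙ = √18 ≈ 4.243 rad/s and ζ = 8/(2·√18) ≈ 0.9428.
%OS = 100·exp(−πζ/√(1−ζ²)) = 100·exp(−π·0.9428/√(1−0.9428²)) ≈ 0.0138%.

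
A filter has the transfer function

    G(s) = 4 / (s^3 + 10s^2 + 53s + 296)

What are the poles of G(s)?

s = -1 + 6j, -1 - 6j, -8

The poles are the roots of the denominator s^3 + 10s^2 + 53s + 296 = 0.
Trying s = -8: the polynomial evaluates to 0, so (s + 8) is a factor.
Dividing out leaves s^2 + 2s + 37 = 0.
The quadratic formula then gives s = -1 ± 6j.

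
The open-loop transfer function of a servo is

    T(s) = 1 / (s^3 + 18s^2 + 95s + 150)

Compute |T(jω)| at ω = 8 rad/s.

Substitute s = j8: numerator = 1, denominator = -1002 + j248.
|T(j8)| = |1| / |-1002 + j248| = 1 / 1032.2 ≈ 0.0009688.

|T(j8)| ≈ 0.0009688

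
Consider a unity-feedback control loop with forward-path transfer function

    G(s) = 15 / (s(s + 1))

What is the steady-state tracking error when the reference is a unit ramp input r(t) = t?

e_ss = 0.06667

G(s) has one pole at the origin.
This is a Type 1 system. Kv = lim_{s→0} s·G(s) = 15/1.
e_ss = 1/Kv = 1/(15) = 1/15 ≈ 0.06667.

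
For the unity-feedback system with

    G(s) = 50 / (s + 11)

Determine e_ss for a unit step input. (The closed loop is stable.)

G(s) has no poles at the origin.
This is a Type 0 system. Kp = lim_{s→0} G(s) = 50/11.
e_ss = 1/(1 + Kp) = 1/(1 + 50/11) = 11/61 ≈ 0.1803.

e_ss = 0.1803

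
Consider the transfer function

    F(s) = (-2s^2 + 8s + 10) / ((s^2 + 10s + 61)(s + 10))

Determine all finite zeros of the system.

Set the numerator to zero: -2s^2 + 8s + 10 = 0, i.e. -2·(s^2 - 4s - 5) = 0.
Factoring: (s + 1)(s - 5) = 0.

s = -1, 5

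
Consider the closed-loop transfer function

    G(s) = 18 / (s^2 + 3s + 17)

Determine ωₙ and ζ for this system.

ωₙ ≈ 4.123 rad/s, ζ ≈ 0.3638

Compare the denominator to the standard form s^2 + 2ζωₙs + ωₙ².
ωₙ² = 17, so ωₙ = √17 ≈ 4.123 rad/s.
2ζωₙ = 3, so ζ = 3/(2·√17) ≈ 0.3638.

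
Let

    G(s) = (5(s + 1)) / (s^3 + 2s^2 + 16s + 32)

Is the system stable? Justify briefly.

The denominator s^3 + 2s^2 + 16s + 32 factors as (s^2 + 16)(s + 2), giving poles at s = 4j, -4j, -2.
Since the simple pole(s) at s = ±4j lie on the jω-axis with none in the right half-plane, the system is marginally stable.

marginally stable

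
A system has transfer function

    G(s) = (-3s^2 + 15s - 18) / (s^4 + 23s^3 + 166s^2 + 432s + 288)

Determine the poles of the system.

The poles are the roots of the denominator s^4 + 23s^3 + 166s^2 + 432s + 288 = 0.
Trying s = -6: the polynomial evaluates to 0, so (s + 6) is a factor.
Dividing out leaves s^3 + 17s^2 + 64s + 48 = 0.
This factors further as (s + 4)(s + 12)(s + 1) = 0.

s = -6, -4, -12, -1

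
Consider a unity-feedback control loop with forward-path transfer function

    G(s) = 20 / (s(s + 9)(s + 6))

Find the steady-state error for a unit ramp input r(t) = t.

G(s) has one pole at the origin.
This is a Type 1 system. Kv = lim_{s→0} s·G(s) = 20/54 = 10/27.
e_ss = 1/Kv = 1/(10/27) = 27/10 ≈ 2.700.

e_ss = 2.700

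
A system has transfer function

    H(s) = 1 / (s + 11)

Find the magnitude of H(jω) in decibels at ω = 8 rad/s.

|H(j8)|_dB ≈ -22.7 dB

Substitute s = j8: numerator = 1, denominator = 11 + j8.
|H(j8)| = |1| / |11 + j8| = 1 / 13.601 ≈ 0.07352.
In decibels: 20·log₁₀(0.07352) ≈ -22.7 dB.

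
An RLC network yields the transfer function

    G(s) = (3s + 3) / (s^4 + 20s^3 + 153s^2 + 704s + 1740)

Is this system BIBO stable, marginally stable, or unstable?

stable

The denominator s^4 + 20s^3 + 153s^2 + 704s + 1740 factors as (s + 10)(s^2 + 4s + 29)(s + 6), giving poles at s = -10, -2 ± 5j, -6.
Since all poles lie strictly in the left half-plane, the system is stable.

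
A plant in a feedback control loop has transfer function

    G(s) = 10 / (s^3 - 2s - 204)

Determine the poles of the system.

s = -3 ± 5j, 6

The poles are the roots of the denominator s^3 - 2s - 204 = 0.
Trying s = 6: the polynomial evaluates to 0, so (s - 6) is a factor.
Dividing out leaves s^2 + 6s + 34 = 0.
The quadratic formula then gives s = -3 ± 5j.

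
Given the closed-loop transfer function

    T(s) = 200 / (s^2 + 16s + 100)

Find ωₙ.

ωₙ = 10 rad/s

Compare the denominator to the standard form s^2 + 2ζωₙs + ωₙ².
ωₙ² = 100, so ωₙ = 10 rad/s.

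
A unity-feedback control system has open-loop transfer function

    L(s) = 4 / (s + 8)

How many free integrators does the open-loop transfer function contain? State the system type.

The denominator has no factor of s at the origin — no free integrator — so this is a Type 0 system.

Type 0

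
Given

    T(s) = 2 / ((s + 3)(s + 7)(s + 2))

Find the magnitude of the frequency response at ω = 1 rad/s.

Substitute s = j1: numerator = 2, denominator = 30 + j40.
|T(j1)| = |2| / |30 + j40| = 2 / 50 = 0.04000.

|T(j1)| = 0.04000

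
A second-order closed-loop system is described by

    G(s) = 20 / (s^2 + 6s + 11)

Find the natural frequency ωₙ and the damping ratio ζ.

Compare the denominator to the standard form s^2 + 2ζωₙs + ωₙ².
ωₙ² = 11, so ωₙ = √11 ≈ 3.317 rad/s.
2ζωₙ = 6, so ζ = 6/(2·√11) ≈ 0.9045.

ωₙ ≈ 3.317 rad/s, ζ ≈ 0.9045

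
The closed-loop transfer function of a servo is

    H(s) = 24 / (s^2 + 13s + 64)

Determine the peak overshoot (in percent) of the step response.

%OS ≈ 1.25%

Comparing s^2 + 13s + 64 to s^2 + 2ζωₙs + ωₙ²: ωₙ = 8 rad/s and ζ = 13/(2·8) = 0.8125.
%OS = 100·exp(−πζ/√(1−ζ²)) = 100·exp(−π·0.8125/√(1−0.8125²)) ≈ 1.25%.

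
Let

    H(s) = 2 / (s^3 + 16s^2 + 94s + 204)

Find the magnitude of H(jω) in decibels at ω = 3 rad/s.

|H(j3)|_dB ≈ -42.3 dB

Substitute s = j3: numerator = 2, denominator = 60 + j255.
|H(j3)| = |2| / |60 + j255| = 2 / 261.96 ≈ 0.007635.
In decibels: 20·log₁₀(0.007635) ≈ -42.3 dB.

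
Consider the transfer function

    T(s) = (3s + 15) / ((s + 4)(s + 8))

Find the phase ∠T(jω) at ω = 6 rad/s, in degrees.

∠T(j6) ≈ -42.99°

At s = j6: numerator = 15 + j18, denominator = -4 + j72.
∠T = ∠num − ∠den = 50.194° − (93.180°) = -42.99°.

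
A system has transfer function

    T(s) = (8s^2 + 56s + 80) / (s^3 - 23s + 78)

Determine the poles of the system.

s = 3 ± 2j, -6

The poles are the roots of the denominator s^3 - 23s + 78 = 0.
Trying s = -6: the polynomial evaluates to 0, so (s + 6) is a factor.
Dividing out leaves s^2 - 6s + 13 = 0.
The quadratic formula then gives s = 3 ± 2j.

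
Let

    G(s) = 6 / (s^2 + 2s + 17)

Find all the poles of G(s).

The poles are the roots of the denominator s^2 + 2s + 17 = 0.
Using the quadratic formula: s = (-2 ± √(-64))/2 = -1 ± 4j.

s = -1 ± 4j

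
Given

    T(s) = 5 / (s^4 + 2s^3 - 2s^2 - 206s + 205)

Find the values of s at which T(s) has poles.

s = -4 ± 5j, 5, 1

The poles are the roots of the denominator s^4 + 2s^3 - 2s^2 - 206s + 205 = 0.
Trying s = 5: the polynomial evaluates to 0, so (s - 5) is a factor.
Dividing out leaves s^3 + 7s^2 + 33s - 41 = 0.
This factors further as (s^2 + 8s + 41)(s - 1) = 0.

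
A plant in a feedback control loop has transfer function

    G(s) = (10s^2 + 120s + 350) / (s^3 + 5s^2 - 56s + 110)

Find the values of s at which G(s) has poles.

The poles are the roots of the denominator s^3 + 5s^2 - 56s + 110 = 0.
Trying s = -11: the polynomial evaluates to 0, so (s + 11) is a factor.
Dividing out leaves s^2 - 6s + 10 = 0.
The quadratic formula then gives s = 3 ± 1j.

s = 3 ± j, -11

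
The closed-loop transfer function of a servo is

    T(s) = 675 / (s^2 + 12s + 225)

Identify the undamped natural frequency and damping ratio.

Compare the denominator to the standard form s^2 + 2ζωₙs + ωₙ².
ωₙ² = 225, so ωₙ = 15 rad/s.
2ζωₙ = 12, so ζ = 12/(2·15) = 0.4.

ωₙ = 15 rad/s, ζ = 0.4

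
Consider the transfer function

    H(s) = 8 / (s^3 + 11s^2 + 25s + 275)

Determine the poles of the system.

The poles are the roots of the denominator s^3 + 11s^2 + 25s + 275 = 0.
Trying s = -11: the polynomial evaluates to 0, so (s + 11) is a factor.
Dividing out leaves s^2 + 25 = 0.
The quadratic formula then gives s = 0 ± 5j.

s = 5j, -5j, -11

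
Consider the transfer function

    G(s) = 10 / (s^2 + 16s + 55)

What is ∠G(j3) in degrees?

∠G(j3) ≈ -46.22°

At s = j3: numerator = 10, denominator = 46 + j48.
∠G = ∠num − ∠den = 0° − (46.219°) = -46.22°.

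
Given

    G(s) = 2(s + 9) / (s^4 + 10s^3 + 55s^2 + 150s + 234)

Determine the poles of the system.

s = -2 ± 3j, -3 ± 3j

The poles are the roots of the denominator s^4 + 10s^3 + 55s^2 + 150s + 234 = 0.
No real roots exist; factor into two real quadratics: (s^2 + 4s + 13)(s^2 + 6s + 18) = 0.
Each quadratic gives a conjugate pair via the quadratic formula.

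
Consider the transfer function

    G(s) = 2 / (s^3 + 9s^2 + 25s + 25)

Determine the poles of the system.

s = -2 ± j, -5

The poles are the roots of the denominator s^3 + 9s^2 + 25s + 25 = 0.
Trying s = -5: the polynomial evaluates to 0, so (s + 5) is a factor.
Dividing out leaves s^2 + 4s + 5 = 0.
The quadratic formula then gives s = -2 ± 1j.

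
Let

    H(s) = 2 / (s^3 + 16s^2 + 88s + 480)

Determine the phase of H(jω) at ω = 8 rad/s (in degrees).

At s = j8: numerator = 2, denominator = -544 + j192.
∠H = ∠num − ∠den = 0° − (160.56°) = -160.6°.

∠H(j8) ≈ -160.6°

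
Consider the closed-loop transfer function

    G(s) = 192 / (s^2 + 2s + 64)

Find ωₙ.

Compare the denominator to the standard form s^2 + 2ζωₙs + ωₙ².
ωₙ² = 64, so ωₙ = 8 rad/s.

ωₙ = 8 rad/s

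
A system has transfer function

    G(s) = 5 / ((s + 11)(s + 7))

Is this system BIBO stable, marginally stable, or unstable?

stable

The poles can be read from the denominator factors: s = -11, -7.
Since all poles lie strictly in the left half-plane, the system is stable.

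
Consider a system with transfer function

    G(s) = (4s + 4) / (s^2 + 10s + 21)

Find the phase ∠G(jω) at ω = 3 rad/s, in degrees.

At s = j3: numerator = 4 + j12, denominator = 12 + j30.
∠G = ∠num − ∠den = 71.565° − (68.199°) = 3.366°.

∠G(j3) ≈ 3.366°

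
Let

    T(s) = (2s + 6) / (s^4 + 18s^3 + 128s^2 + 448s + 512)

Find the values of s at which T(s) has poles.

s = -8, -2, -4 + 4j, -4 - 4j

The poles are the roots of the denominator s^4 + 18s^3 + 128s^2 + 448s + 512 = 0.
Trying s = -8: the polynomial evaluates to 0, so (s + 8) is a factor.
Dividing out leaves s^3 + 10s^2 + 48s + 64 = 0.
This factors further as (s + 2)(s^2 + 8s + 32) = 0.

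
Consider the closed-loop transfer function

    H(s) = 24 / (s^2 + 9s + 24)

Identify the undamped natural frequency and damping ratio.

Compare the denominator to the standard form s^2 + 2ζωₙs + ωₙ².
ωₙ² = 24, so ωₙ = √24 ≈ 4.899 rad/s.
2ζωₙ = 9, so ζ = 9/(2·√24) ≈ 0.9186.
With ζ = 0.9186 the response is underdamped.

ωₙ ≈ 4.899 rad/s, ζ ≈ 0.9186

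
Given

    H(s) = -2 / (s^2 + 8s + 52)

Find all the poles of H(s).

s = -4 + 6j, -4 - 6j

The poles are the roots of the denominator s^2 + 8s + 52 = 0.
Using the quadratic formula: s = (-8 ± √(-144))/2 = -4 ± 6j.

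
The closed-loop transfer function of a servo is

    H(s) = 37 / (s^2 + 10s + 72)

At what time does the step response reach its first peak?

Comparing s^2 + 10s + 72 to s^2 + 2ζωₙs + ωₙ²: ωₙ = √72 ≈ 8.485 rad/s and ζ = 10/(2·√72) ≈ 0.5893.
ζωₙ = 10/2 = 5, so ω_d = ωₙ√(1−ζ²) = √(ωₙ² − (ζωₙ)²) = √(72 − 5²) = √47 ≈ 6.856 rad/s.
t_p = π/ω_d = π/6.856 ≈ 0.4582 s.

t_p ≈ 0.4582 s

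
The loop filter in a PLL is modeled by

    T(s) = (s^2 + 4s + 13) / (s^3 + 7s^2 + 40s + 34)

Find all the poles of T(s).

The poles are the roots of the denominator s^3 + 7s^2 + 40s + 34 = 0.
Trying s = -1: the polynomial evaluates to 0, so (s + 1) is a factor.
Dividing out leaves s^2 + 6s + 34 = 0.
The quadratic formula then gives s = -3 ± 5j.

s = -3 + 5j, -3 - 5j, -1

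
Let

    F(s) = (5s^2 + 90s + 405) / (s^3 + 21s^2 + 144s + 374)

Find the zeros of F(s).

Set the numerator to zero: 5s^2 + 90s + 405 = 0, i.e. 5·(s^2 + 18s + 81) = 0.
Factoring: (s + 9)^2 = 0.

s = -9, -9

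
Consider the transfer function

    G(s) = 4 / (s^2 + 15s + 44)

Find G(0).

Set s = 0: G(0) = (4) / (44) = 1/11.

G(0) = 1/11 ≈ 0.09091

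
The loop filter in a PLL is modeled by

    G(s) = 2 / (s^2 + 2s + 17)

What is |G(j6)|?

Substitute s = j6: numerator = 2, denominator = -19 + j12.
|G(j6)| = |2| / |-19 + j12| = 2 / 22.472 ≈ 0.08900.

|G(j6)| ≈ 0.08900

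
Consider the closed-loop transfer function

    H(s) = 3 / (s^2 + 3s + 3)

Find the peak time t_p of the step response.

Comparing s^2 + 3s + 3 to s^2 + 2ζωₙs + ωₙ²: ωₙ = √3 ≈ 1.732 rad/s and ζ = 3/(2·√3) ≈ 0.8660.
ζωₙ = 3/2 = 1.5, so ω_d = ωₙ√(1−ζ²) = √(ωₙ² − (ζωₙ)²) = √(3 − 1.5²) = √0.75 ≈ 0.8660 rad/s.
t_p = π/ω_d = π/0.8660 ≈ 3.628 s.

t_p ≈ 3.628 s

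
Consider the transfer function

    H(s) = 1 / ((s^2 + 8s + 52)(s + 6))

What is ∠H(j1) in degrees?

At s = j1: numerator = 1, denominator = 298 + j99.
∠H = ∠num − ∠den = 0° − (18.377°) = -18.38°.

∠H(j1) ≈ -18.38°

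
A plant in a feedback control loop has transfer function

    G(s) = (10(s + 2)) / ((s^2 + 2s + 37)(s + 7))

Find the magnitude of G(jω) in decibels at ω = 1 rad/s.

|G(j1)|_dB ≈ -21.1 dB

Substitute s = j1: numerator = 20 + j10, denominator = 250 + j50.
|G(j1)| = |20 + j10| / |250 + j50| = 22.361 / 254.95 ≈ 0.08771.
In decibels: 20·log₁₀(0.08771) ≈ -21.1 dB.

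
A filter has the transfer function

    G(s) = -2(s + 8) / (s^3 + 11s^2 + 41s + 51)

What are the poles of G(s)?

The poles are the roots of the denominator s^3 + 11s^2 + 41s + 51 = 0.
Trying s = -3: the polynomial evaluates to 0, so (s + 3) is a factor.
Dividing out leaves s^2 + 8s + 17 = 0.
The quadratic formula then gives s = -4 ± 1j.

s = -4 + j, -4 - j, -3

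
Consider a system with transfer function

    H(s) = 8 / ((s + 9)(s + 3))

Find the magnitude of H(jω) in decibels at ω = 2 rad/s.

Substitute s = j2: numerator = 8, denominator = 23 + j24.
|H(j2)| = |8| / |23 + j24| = 8 / 33.242 ≈ 0.2407.
In decibels: 20·log₁₀(0.2407) ≈ -12.4 dB.

|H(j2)|_dB ≈ -12.4 dB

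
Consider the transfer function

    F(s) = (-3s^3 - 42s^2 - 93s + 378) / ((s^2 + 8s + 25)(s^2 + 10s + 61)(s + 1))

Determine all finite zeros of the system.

Set the numerator to zero: -3s^3 - 42s^2 - 93s + 378 = 0, i.e. -3·(s^3 + 14s^2 + 31s - 126) = 0.
Factoring: (s - 2)(s + 7)(s + 9) = 0.

s = 2, -7, -9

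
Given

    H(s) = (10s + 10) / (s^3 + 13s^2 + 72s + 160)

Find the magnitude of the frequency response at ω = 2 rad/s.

Substitute s = j2: numerator = 10 + j20, denominator = 108 + j136.
|H(j2)| = |10 + j20| / |108 + j136| = 22.361 / 173.67 ≈ 0.1288.

|H(j2)| ≈ 0.1288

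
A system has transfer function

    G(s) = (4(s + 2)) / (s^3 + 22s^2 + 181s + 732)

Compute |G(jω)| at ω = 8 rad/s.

|G(j8)| ≈ 0.02857

Substitute s = j8: numerator = 8 + j32, denominator = -676 + j936.
|G(j8)| = |8 + j32| / |-676 + j936| = 32.985 / 1154.6 ≈ 0.02857.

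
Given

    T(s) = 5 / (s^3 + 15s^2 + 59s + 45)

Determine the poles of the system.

s = -1, -9, -5

The poles are the roots of the denominator s^3 + 15s^2 + 59s + 45 = 0.
Trying s = -1: the polynomial evaluates to 0, so (s + 1) is a factor.
Dividing out leaves s^2 + 14s + 45 = 0.
Factoring the quadratic: (s + 9)(s + 5) = 0.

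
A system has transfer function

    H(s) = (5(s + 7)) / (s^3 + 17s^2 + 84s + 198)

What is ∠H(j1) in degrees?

∠H(j1) ≈ -16.50°

At s = j1: numerator = 35 + j5, denominator = 181 + j83.
∠H = ∠num − ∠den = 8.1301° − (24.634°) = -16.50°.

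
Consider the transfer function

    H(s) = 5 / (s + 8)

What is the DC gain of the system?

Set s = 0: H(0) = (5) / (8) = 5/8.

H(0) = 5/8 ≈ 0.6250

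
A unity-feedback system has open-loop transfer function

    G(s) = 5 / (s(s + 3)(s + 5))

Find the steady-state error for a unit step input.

G(s) has one pole at the origin.
This is a Type 1 system; for a step input the steady-state error is zero.

e_ss = 0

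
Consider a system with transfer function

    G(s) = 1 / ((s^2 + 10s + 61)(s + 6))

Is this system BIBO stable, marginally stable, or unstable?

stable

The poles can be read from the denominator factors: s = -5 + 6j, -5 - 6j, -6.
Since all poles lie strictly in the left half-plane, the system is stable.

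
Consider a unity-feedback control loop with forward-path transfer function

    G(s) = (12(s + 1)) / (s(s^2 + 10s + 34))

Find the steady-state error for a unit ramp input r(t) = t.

e_ss = 2.833

G(s) has one pole at the origin.
This is a Type 1 system. Kv = lim_{s→0} s·G(s) = 12/34 = 6/17.
e_ss = 1/Kv = 1/(6/17) = 17/6 ≈ 2.833.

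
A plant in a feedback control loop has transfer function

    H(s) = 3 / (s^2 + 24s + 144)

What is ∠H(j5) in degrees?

∠H(j5) ≈ -45.24°

At s = j5: numerator = 3, denominator = 119 + j120.
∠H = ∠num − ∠den = 0° − (45.240°) = -45.24°.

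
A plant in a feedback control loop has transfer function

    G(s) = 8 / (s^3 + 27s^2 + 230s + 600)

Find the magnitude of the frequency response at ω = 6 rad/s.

|G(j6)| ≈ 0.006547

Substitute s = j6: numerator = 8, denominator = -372 + j1164.
|G(j6)| = |8| / |-372 + j1164| = 8 / 1222.0 ≈ 0.006547.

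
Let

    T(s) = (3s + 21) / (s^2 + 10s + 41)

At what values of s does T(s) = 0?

s = -7

Set the numerator to zero: 3s + 21 = 0, i.e. 3·(s + 7) = 0.
So s = -7.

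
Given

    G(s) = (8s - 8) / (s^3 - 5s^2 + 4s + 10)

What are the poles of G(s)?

The poles are the roots of the denominator s^3 - 5s^2 + 4s + 10 = 0.
Trying s = -1: the polynomial evaluates to 0, so (s + 1) is a factor.
Dividing out leaves s^2 - 6s + 10 = 0.
The quadratic formula then gives s = 3 ± 1j.

s = 3 + j, 3 - j, -1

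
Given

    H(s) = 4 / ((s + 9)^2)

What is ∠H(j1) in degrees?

At s = j1: numerator = 4, denominator = 80 + j18.
∠H = ∠num − ∠den = 0° − (12.680°) = -12.68°.

∠H(j1) ≈ -12.68°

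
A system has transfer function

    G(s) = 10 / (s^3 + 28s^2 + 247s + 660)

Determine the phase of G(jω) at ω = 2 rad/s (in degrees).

∠G(j2) ≈ -41.57°

At s = j2: numerator = 10, denominator = 548 + j486.
∠G = ∠num − ∠den = 0° − (41.569°) = -41.57°.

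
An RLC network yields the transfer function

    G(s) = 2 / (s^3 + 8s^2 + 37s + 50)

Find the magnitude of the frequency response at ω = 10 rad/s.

|G(j10)| ≈ 0.002042

Substitute s = j10: numerator = 2, denominator = -750 - j630.
|G(j10)| = |2| / |-750 - j630| = 2 / 979.49 ≈ 0.002042.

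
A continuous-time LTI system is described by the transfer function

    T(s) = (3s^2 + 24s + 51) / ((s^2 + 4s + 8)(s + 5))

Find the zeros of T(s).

Set the numerator to zero: 3s^2 + 24s + 51 = 0, i.e. 3·(s^2 + 8s + 17) = 0.
Factoring: (s^2 + 8s + 17) = 0.

s = -4 ± j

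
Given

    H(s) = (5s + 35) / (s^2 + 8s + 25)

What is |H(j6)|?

|H(j6)| ≈ 0.9361

Substitute s = j6: numerator = 35 + j30, denominator = -11 + j48.
|H(j6)| = |35 + j30| / |-11 + j48| = 46.098 / 49.244 ≈ 0.9361.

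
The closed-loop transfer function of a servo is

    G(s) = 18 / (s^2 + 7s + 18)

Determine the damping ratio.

Compare the denominator to the standard form s^2 + 2ζωₙs + ωₙ².
ωₙ² = 18, so ωₙ = √18 ≈ 4.243 rad/s.
2ζωₙ = 7, so ζ = 7/(2·√18) ≈ 0.8250.
With ζ = 0.8250 the response is underdamped.

ζ ≈ 0.8250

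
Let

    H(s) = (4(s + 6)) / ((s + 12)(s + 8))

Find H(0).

At s = 0 each factor (s + a) contributes a and each (s^2 + bs + c) contributes c.
H(0) = 4·(6) / ((12) · (8)) = 24/96 = 1/4.

H(0) = 1/4 ≈ 0.2500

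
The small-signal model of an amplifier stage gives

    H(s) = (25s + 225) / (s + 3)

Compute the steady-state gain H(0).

Set s = 0: H(0) = (225) / (3) = 75.

H(0) = 75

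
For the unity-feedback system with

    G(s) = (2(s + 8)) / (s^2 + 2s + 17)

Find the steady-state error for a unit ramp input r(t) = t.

G(s) has no poles at the origin.
This is a Type 0 system; Kv = lim_{s→0} s·G(s) = 0, so the steady-state error for a ramp input is infinite.

e_ss = ∞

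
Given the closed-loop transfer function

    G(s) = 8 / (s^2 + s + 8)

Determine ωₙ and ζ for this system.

Compare the denominator to the standard form s^2 + 2ζωₙs + ωₙ².
ωₙ² = 8, so ωₙ = √8 ≈ 2.828 rad/s.
2ζωₙ = 1, so ζ = 1/(2·√8) ≈ 0.1768.
With ζ = 0.1768 the response is underdamped.

ωₙ ≈ 2.828 rad/s, ζ ≈ 0.1768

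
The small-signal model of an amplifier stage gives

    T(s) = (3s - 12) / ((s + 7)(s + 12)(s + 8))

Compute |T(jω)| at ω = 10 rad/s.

Substitute s = j10: numerator = -12 + j30, denominator = -2028 + j1360.
|T(j10)| = |-12 + j30| / |-2028 + j1360| = 32.311 / 2441.8 ≈ 0.01323.

|T(j10)| ≈ 0.01323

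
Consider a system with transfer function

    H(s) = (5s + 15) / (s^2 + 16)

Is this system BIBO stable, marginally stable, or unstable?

marginally stable

The denominator s^2 + 16 factors as (s^2 + 16), giving poles at s = ±4j.
Since the simple pole(s) at s = ±4j lie on the jω-axis with none in the right half-plane, the system is marginally stable.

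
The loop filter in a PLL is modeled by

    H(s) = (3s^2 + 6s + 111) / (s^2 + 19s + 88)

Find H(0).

Set s = 0: H(0) = (111) / (88) = 111/88.

H(0) = 111/88 ≈ 1.261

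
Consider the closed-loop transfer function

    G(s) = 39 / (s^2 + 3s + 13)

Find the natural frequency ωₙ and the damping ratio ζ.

Compare the denominator to the standard form s^2 + 2ζωₙs + ωₙ².
ωₙ² = 13, so ωₙ = √13 ≈ 3.606 rad/s.
2ζωₙ = 3, so ζ = 3/(2·√13) ≈ 0.4160.

ωₙ ≈ 3.606 rad/s, ζ ≈ 0.4160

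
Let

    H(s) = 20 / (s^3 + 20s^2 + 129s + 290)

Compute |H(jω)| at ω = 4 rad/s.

Substitute s = j4: numerator = 20, denominator = -30 + j452.
|H(j4)| = |20| / |-30 + j452| = 20 / 452.99 ≈ 0.04415.

|H(j4)| ≈ 0.04415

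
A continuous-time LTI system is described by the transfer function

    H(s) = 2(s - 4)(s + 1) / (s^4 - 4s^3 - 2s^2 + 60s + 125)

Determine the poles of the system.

s = 4 ± 3j, -2 ± j

The poles are the roots of the denominator s^4 - 4s^3 - 2s^2 + 60s + 125 = 0.
No real roots exist; factor into two real quadratics: (s^2 - 8s + 25)(s^2 + 4s + 5) = 0.
Each quadratic gives a conjugate pair via the quadratic formula.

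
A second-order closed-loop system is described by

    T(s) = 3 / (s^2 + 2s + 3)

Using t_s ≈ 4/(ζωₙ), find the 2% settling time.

Comparing s^2 + 2s + 3 to s^2 + 2ζωₙs + ωₙ²: ωₙ = √3 ≈ 1.732 rad/s and ζ = 2/(2·√3) ≈ 0.5774.
ζωₙ = 2/2 = 1, so t_s ≈ 4/(ζωₙ) = 4/1 = 4 s.

t_s ≈ 4 s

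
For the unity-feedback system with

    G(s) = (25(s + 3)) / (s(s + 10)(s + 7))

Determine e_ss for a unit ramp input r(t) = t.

e_ss = 0.9333

G(s) has one pole at the origin.
This is a Type 1 system. Kv = lim_{s→0} s·G(s) = 75/70 = 15/14.
e_ss = 1/Kv = 1/(15/14) = 14/15 ≈ 0.9333.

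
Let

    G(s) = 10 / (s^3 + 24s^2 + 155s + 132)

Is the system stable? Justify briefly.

The denominator s^3 + 24s^2 + 155s + 132 factors as (s + 1)(s + 12)(s + 11), giving poles at s = -1, -12, -11.
Since all poles lie strictly in the left half-plane, the system is stable.

stable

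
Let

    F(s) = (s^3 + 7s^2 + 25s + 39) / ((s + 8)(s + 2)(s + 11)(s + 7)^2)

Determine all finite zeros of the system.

s = -3, -2 + 3j, -2 - 3j

Set the numerator to zero: s^3 + 7s^2 + 25s + 39 = 0.
Factoring: (s + 3)(s^2 + 4s + 13) = 0.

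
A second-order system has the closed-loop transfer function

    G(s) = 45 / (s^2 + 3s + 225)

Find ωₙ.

Compare the denominator to the standard form s^2 + 2ζωₙs + ωₙ².
ωₙ² = 225, so ωₙ = 15 rad/s.

ωₙ = 15 rad/s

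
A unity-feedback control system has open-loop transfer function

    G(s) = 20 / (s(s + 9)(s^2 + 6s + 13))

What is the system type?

Type 1

The denominator has 1 factor of s at the origin (free integrator), so this is a Type 1 system.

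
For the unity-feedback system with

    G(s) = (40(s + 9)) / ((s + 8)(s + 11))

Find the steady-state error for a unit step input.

e_ss = 0.1964

G(s) has no poles at the origin.
This is a Type 0 system. Kp = lim_{s→0} G(s) = 360/88 = 45/11.
e_ss = 1/(1 + Kp) = 1/(1 + 45/11) = 11/56 ≈ 0.1964.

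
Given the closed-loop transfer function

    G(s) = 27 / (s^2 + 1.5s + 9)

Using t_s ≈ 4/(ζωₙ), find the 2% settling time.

t_s ≈ 5.333 s

Comparing s^2 + 1.5s + 9 to s^2 + 2ζωₙs + ωₙ²: ωₙ = 3 rad/s and ζ = 1.5/(2·3) = 0.25.
ζωₙ = 1.5/2 = 0.75, so t_s ≈ 4/(ζωₙ) = 4/0.75 ≈ 5.333 s.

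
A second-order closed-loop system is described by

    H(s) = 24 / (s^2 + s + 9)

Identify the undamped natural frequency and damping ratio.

Compare the denominator to the standard form s^2 + 2ζωₙs + ωₙ².
ωₙ² = 9, so ωₙ = 3 rad/s.
2ζωₙ = 1, so ζ = 1/(2·3) ≈ 0.1667.

ωₙ = 3 rad/s, ζ ≈ 0.1667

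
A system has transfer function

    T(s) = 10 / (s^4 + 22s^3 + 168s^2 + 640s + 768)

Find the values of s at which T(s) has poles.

The poles are the roots of the denominator s^4 + 22s^3 + 168s^2 + 640s + 768 = 0.
Trying s = -12: the polynomial evaluates to 0, so (s + 12) is a factor.
Dividing out leaves s^3 + 10s^2 + 48s + 64 = 0.
This factors further as (s^2 + 8s + 32)(s + 2) = 0.

s = -4 ± 4j, -12, -2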